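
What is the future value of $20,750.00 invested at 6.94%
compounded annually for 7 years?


Formula: FV = P * (1 + r)^n
Substituting: FV = $20,750.00 * (1 + 0.0694)^7
Growth factor: (1.0694)^7 = 1.599489
FV = $20,750.00 * 1.599489 = $33,189.40

$33,189.40


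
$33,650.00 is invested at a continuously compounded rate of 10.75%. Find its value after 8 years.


Formula: FV = P * e^(r*t)
Exponent: r*t = 0.1075 * 8 = 0.86
e^(0.86) = 2.363161
FV = $33,650.00 * 2.363161 = $79,520.36

$79,520.36


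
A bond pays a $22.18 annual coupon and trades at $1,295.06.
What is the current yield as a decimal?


Formula: Current yield = annual coupon / price
Substituting: CY = $22.18 / $1,295.06
CY = 0.017127

0.017127


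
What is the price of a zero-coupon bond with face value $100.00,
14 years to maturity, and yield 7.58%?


Formula: Price = FV / (1 + r)^n
Substituting: Price = $100.00 / (1 + 0.0758)^14
Discount factor: (1.0758)^14 = 2.78126
Price = $100.00 / 2.78126 = $35.95

$35.95


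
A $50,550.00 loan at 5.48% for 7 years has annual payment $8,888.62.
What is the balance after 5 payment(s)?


Formula: Balance = PV*(1+r)^k - PMT*((1+r)^k - 1)/r
Growth: (1 + 0.0548)^5 = 1.305722
Accumulated factor: ((1+r)^k - 1)/r = 5.578862
Balance = $50,550.00 * 1.305722 - $8,888.62 * 5.578862
Balance = $16,415.84

$16,415.84


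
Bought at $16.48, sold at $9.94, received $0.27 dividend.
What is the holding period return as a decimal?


Formula: HPR = (P1 - P0 + D) / P0
Gain: $9.94 - $16.48 + $0.27 = -$6.27
HPR = -$6.27 / $16.48 = -0.3805

-0.3805


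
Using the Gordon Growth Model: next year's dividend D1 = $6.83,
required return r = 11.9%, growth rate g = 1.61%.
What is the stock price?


Formula: P = D1 / (r - g)
Spread: r - g = 0.119 - 0.0161 = 0.1029
Substituting: P = $6.83 / 0.1029
P = $66.38

$66.38


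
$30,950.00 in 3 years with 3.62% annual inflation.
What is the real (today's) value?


Formula: Real value = nominal / (1 + inflation)^years
Price level: (1 + 0.0362)^3 = 1.112579
Real value = $30,950.00 / 1.112579 = $27,818.26

$27,818.26


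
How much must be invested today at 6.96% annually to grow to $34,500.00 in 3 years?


Formula: PV = FV / (1 + r)^n
Substituting: PV = $34,500.00 / (1 + 0.0696)^3
Discount factor: (1.0696)^3 = 1.22367
PV = $34,500.00 / 1.22367 = $28,193.88

$28,193.88


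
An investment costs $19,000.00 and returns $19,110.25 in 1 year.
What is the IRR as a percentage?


Formula: IRR = C1/C0 - 1
Substituting: IRR = $19,110.25 / $19,000.00 - 1
Ratio: 1.005803 - 1 = 0.005803
IRR = 0.5803%

0.5803%


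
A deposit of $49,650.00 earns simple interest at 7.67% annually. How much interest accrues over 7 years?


Formula: I = P * r * t
Substituting: I = $49,650.00 * 0.0767 * 7
Step: I = $49,650.00 * 0.5369
I = $26,657.09

$26,657.09


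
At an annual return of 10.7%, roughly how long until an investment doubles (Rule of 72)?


Formula: Years ≈ 72 / r
Substituting: Years ≈ 72 / 10.7
Years ≈ 6.7

6.7 years


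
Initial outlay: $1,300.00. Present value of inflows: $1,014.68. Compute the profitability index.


Formula: PI = PV(cash flows) / initial investment
Substituting: PI = $1,014.68 / $1,300.00
PI = 0.7805

0.7805


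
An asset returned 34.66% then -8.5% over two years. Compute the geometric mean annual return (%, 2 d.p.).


Formula: Geometric mean = ((1+r1)*(1+r2))^(1/2) - 1
Product: (1 + 0.3466) * (1 + -0.085) = 1.3466 * 0.915 = 1.232139
Square root: 1.232139^0.5 = 1.110018
Geometric mean = 1.110018 - 1 = 0.110018
As percentage: 11.00%

11.00%


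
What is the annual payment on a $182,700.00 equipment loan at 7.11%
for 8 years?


Formula: PMT = PV * r / (1 - (1+r)^(-n))
Denominator: 1 - (1 + 0.0711)^(-8) = 0.422755
Numerator: $182,700.00 * 0.0711 = 12989.97
PMT = 12989.97 / 0.422755 = $30,726.91

$30,726.91


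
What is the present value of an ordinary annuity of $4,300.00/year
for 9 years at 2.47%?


Formula: PV = PMT * (1 - (1+r)^(-n)) / r
Discount factor: (1 + 0.0247)^(-9) = 0.802841
Bracket: 1 - 0.802841 = 0.197159
PV = $4,300.00 * 0.197159 / 0.0247 = $34,323.28

$34,323.28


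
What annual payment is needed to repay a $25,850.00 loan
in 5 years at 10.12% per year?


Formula: PMT = PV * r / (1 - (1+r)^(-n))
Denominator: 1 - (1 + 0.1012)^(-5) = 0.382454
Numerator: $25,850.00 * 0.1012 = 2616.02
PMT = 2616.02 / 0.382454 = $6,840.08

$6,840.08


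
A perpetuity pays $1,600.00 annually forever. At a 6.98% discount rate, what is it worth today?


Formula: PV = C / r
Substituting: PV = $1,600.00 / 0.0698
PV = $22,922.64

$22,922.64


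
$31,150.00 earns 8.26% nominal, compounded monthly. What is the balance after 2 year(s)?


Formula: FV = P * (1 + r/m)^(m*t)
Period rate: r/m = 0.0826 / 12 = 0.006883
Total periods: m*t = 12 * 2 = 24
Growth factor: (1 + 0.006883)^24 = 1.178962
FV = $31,150.00 * 1.178962 = $36,724.65

$36,724.65


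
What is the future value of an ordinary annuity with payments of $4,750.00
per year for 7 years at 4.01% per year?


Formula: FV = PMT * ((1+r)^n - 1) / r
Growth factor: (1 + 0.0401)^7 = 1.316818
Numerator: 1.316818 - 1 = 0.316818
FV = $4,750.00 * 0.316818 / 0.0401 = $37,528.29

$37,528.29


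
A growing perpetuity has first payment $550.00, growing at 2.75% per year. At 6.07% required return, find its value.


Formula: PV = C / (r - g)
Spread: r - g = 0.0607 - 0.0275 = 0.0332
Substituting: PV = $550.00 / 0.0332
PV = $16,566.27

$16,566.27


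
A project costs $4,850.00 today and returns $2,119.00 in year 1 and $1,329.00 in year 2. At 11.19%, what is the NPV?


Formula: NPV = C0 + C1/(1+r) + C2/(1+r)^2
Discount C1: $2,119.00 / (1 + 0.1119) = $1,905.75
Discount C2: $1,329.00 / (1 + 0.1119)^2 = $1,074.96
NPV = -$4,850.00 + $1,905.75 + $1,074.96 = -$1,869.29

-$1,869.29


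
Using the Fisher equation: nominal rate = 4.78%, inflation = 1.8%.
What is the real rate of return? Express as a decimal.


Formula: (1 + r_real) = (1 + r_nom) / (1 + inflation)
Substituting: (1 + r_real) = 1.0478 / 1.018
(1 + r_real) = 1.029273
r_real = 1.029273 - 1 = 0.029273

0.029273


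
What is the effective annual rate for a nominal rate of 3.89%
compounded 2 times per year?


Formula: EAR = (1 + r/m)^m - 1
Period rate: r/m = 0.0389 / 2 = 0.01945
Compounding: (1 + 0.01945)^2 = 1.039278
EAR = 1.039278 - 1 = 0.039278

0.039278


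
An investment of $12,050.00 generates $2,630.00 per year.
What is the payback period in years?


Formula: Payback = investment / annual cash flow
Substituting: Payback = $12,050.00 / $2,630.00
Payback = 4.5817 years

4.5817 years


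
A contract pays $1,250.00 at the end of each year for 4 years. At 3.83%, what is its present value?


Formula: PV = PMT * (1 - (1+r)^(-n)) / r
Discount factor: (1 + 0.0383)^(-4) = 0.860416
Bracket: 1 - 0.860416 = 0.139584
PV = $1,250.00 * 0.139584 / 0.0383 = $4,555.61

$4,555.61


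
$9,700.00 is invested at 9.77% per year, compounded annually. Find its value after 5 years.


Formula: FV = P * (1 + r)^n
Substituting: FV = $9,700.00 * (1 + 0.0977)^5
Growth factor: (1.0977)^5 = 1.593743
FV = $9,700.00 * 1.593743 = $15,459.31

$15,459.31


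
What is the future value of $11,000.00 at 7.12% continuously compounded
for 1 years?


Formula: FV = P * e^(r*t)
Exponent: r*t = 0.0712 * 1 = 0.0712
e^(0.0712) = 1.073796
FV = $11,000.00 * 1.073796 = $11,811.76

$11,811.76


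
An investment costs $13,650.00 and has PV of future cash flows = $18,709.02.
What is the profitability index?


Formula: PI = PV(cash flows) / initial investment
Substituting: PI = $18,709.02 / $13,650.00
PI = 1.3706

1.3706


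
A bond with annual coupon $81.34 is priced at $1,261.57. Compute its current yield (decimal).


Formula: Current yield = annual coupon / price
Substituting: CY = $81.34 / $1,261.57
CY = 0.064475

0.064475


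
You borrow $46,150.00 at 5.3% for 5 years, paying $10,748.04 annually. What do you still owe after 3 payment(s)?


Formula: Balance = PV*(1+r)^k - PMT*((1+r)^k - 1)/r
Growth: (1 + 0.053)^3 = 1.167576
Accumulated factor: ((1+r)^k - 1)/r = 3.161809
Balance = $46,150.00 * 1.167576 - $10,748.04 * 3.161809
Balance = $19,900.38

$19,900.38


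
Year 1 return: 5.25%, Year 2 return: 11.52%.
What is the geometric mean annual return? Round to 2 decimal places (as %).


Formula: Geometric mean = ((1+r1)*(1+r2))^(1/2) - 1
Product: (1 + 0.0525) * (1 + 0.1152) = 1.0525 * 1.1152 = 1.173748
Square root: 1.173748^0.5 = 1.083397
Geometric mean = 1.083397 - 1 = 0.083397
As percentage: 8.34%

8.34%


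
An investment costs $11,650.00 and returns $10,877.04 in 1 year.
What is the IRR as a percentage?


Formula: IRR = C1/C0 - 1
Substituting: IRR = $10,877.04 / $11,650.00 - 1
Ratio: 0.933652 - 1 = -0.066348
IRR = -6.6348%

-6.6348%


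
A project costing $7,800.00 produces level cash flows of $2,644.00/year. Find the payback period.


Formula: Payback = investment / annual cash flow
Substituting: Payback = $7,800.00 / $2,644.00
Payback = 2.9501 years

2.9501 years


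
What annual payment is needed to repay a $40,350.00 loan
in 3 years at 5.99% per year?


Formula: PMT = PV * r / (1 - (1+r)^(-n))
Denominator: 1 - (1 + 0.0599)^(-3) = 0.160143
Numerator: $40,350.00 * 0.0599 = 2416.965
PMT = 2416.965 / 0.160143 = $15,092.54

$15,092.54


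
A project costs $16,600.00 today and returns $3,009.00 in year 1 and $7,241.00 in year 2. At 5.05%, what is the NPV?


Formula: NPV = C0 + C1/(1+r) + C2/(1+r)^2
Discount C1: $3,009.00 / (1 + 0.0505) = $2,864.35
Discount C2: $7,241.00 / (1 + 0.0505)^2 = $6,561.55
NPV = -$16,600.00 + $2,864.35 + $6,561.55 = -$7,174.10

-$7,174.10


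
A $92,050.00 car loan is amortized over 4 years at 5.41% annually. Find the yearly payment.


Formula: PMT = PV * r / (1 - (1+r)^(-n))
Denominator: 1 - (1 + 0.0541)^(-4) = 0.190023
Numerator: $92,050.00 * 0.0541 = 4979.905
PMT = 4979.905 / 0.190023 = $26,206.87

$26,206.87


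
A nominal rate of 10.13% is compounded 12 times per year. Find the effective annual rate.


Formula: EAR = (1 + r/m)^m - 1
Period rate: r/m = 0.1013 / 12 = 0.008442
Compounding: (1 + 0.008442)^12 = 1.106138
EAR = 1.106138 - 1 = 0.106138

0.106138


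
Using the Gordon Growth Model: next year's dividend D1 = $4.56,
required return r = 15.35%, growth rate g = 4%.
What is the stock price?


Formula: P = D1 / (r - g)
Spread: r - g = 0.1535 - 0.04 = 0.1135
Substituting: P = $4.56 / 0.1135
P = $40.18

$40.18


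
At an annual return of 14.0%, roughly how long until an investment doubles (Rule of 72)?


Formula: Years ≈ 72 / r
Substituting: Years ≈ 72 / 14.0
Years ≈ 5.1

5.1 years


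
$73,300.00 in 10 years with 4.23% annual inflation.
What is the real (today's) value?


Formula: Real value = nominal / (1 + inflation)^years
Price level: (1 + 0.0423)^10 = 1.513308
Real value = $73,300.00 / 1.513308 = $48,436.93

$48,436.93


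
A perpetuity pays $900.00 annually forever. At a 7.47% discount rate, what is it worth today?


Formula: PV = C / r
Substituting: PV = $900.00 / 0.0747
PV = $12,048.19

$12,048.19


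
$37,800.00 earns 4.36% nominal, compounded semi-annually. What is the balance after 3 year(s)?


Formula: FV = P * (1 + r/m)^(m*t)
Period rate: r/m = 0.0436 / 2 = 0.0218
Total periods: m*t = 2 * 3 = 6
Growth factor: (1 + 0.0218)^6 = 1.138139
FV = $37,800.00 * 1.138139 = $43,021.66

$43,021.66


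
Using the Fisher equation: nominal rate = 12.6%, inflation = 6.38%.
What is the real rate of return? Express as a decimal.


Formula: (1 + r_real) = (1 + r_nom) / (1 + inflation)
Substituting: (1 + r_real) = 1.126 / 1.0638
(1 + r_real) = 1.05847
r_real = 1.05847 - 1 = 0.05847

0.05847


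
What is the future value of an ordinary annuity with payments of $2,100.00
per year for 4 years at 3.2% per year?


Formula: FV = PMT * ((1+r)^n - 1) / r
Growth factor: (1 + 0.032)^4 = 1.134276
Numerator: 1.134276 - 1 = 0.134276
FV = $2,100.00 * 0.134276 / 0.032 = $8,811.87

$8,811.87


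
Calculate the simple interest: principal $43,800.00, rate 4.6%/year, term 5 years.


Formula: I = P * r * t
Substituting: I = $43,800.00 * 0.046 * 5
Step: I = $43,800.00 * 0.23
I = $10,074.00

$10,074.00


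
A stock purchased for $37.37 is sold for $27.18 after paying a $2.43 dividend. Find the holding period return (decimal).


Formula: HPR = (P1 - P0 + D) / P0
Gain: $27.18 - $37.37 + $2.43 = -$7.76
HPR = -$7.76 / $37.37 = -0.2077

-0.2077


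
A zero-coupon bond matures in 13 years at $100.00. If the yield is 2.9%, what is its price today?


Formula: Price = FV / (1 + r)^n
Substituting: Price = $100.00 / (1 + 0.029)^13
Discount factor: (1.029)^13 = 1.450106
Price = $100.00 / 1.450106 = $68.96

$68.96


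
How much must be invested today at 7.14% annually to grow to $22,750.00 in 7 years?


Formula: PV = FV / (1 + r)^n
Substituting: PV = $22,750.00 / (1 + 0.0714)^7
Discount factor: (1.0714)^7 = 1.620546
PV = $22,750.00 / 1.620546 = $14,038.47

$14,038.47


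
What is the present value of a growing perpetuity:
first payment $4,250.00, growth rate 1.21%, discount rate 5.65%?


Formula: PV = C / (r - g)
Spread: r - g = 0.0565 - 0.0121 = 0.0444
Substituting: PV = $4,250.00 / 0.0444
PV = $95,720.72

$95,720.72


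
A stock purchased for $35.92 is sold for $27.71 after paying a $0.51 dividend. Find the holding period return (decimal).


Formula: HPR = (P1 - P0 + D) / P0
Gain: $27.71 - $35.92 + $0.51 = -$7.70
HPR = -$7.70 / $35.92 = -0.2144

-0.2144


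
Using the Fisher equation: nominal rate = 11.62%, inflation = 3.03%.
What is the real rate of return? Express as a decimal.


Formula: (1 + r_real) = (1 + r_nom) / (1 + inflation)
Substituting: (1 + r_real) = 1.1162 / 1.0303
(1 + r_real) = 1.083374
r_real = 1.083374 - 1 = 0.083374

0.083374


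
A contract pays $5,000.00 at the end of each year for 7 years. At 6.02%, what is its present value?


Formula: PV = PMT * (1 - (1+r)^(-n)) / r
Discount factor: (1 + 0.0602)^(-7) = 0.664179
Bracket: 1 - 0.664179 = 0.335821
PV = $5,000.00 * 0.335821 / 0.0602 = $27,892.08

$27,892.08


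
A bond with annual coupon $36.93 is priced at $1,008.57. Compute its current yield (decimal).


Formula: Current yield = annual coupon / price
Substituting: CY = $36.93 / $1,008.57
CY = 0.036616

0.036616


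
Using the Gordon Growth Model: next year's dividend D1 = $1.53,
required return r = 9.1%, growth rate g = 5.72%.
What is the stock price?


Formula: P = D1 / (r - g)
Spread: r - g = 0.091 - 0.0572 = 0.0338
Substituting: P = $1.53 / 0.0338
P = $45.27

$45.27


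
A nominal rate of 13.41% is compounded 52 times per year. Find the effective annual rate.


Formula: EAR = (1 + r/m)^m - 1
Period rate: r/m = 0.1341 / 52 = 0.002579
Compounding: (1 + 0.002579)^52 = 1.14331
EAR = 1.14331 - 1 = 0.14331

0.14331


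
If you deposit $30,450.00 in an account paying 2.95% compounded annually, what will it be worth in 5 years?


Formula: FV = P * (1 + r)^n
Substituting: FV = $30,450.00 * (1 + 0.0295)^5
Growth factor: (1.0295)^5 = 1.156463
FV = $30,450.00 * 1.156463 = $35,214.30

$35,214.30


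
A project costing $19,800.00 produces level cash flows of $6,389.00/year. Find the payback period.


Formula: Payback = investment / annual cash flow
Substituting: Payback = $19,800.00 / $6,389.00
Payback = 3.0991 years

3.0991 years


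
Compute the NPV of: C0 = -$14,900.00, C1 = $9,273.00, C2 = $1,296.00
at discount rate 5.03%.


Formula: NPV = C0 + C1/(1+r) + C2/(1+r)^2
Discount C1: $9,273.00 / (1 + 0.0503) = $8,828.91
Discount C2: $1,296.00 / (1 + 0.0503)^2 = $1,174.84
NPV = -$14,900.00 + $8,828.91 + $1,174.84 = -$4,896.26

-$4,896.26


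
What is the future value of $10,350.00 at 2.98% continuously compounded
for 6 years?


Formula: FV = P * e^(r*t)
Exponent: r*t = 0.0298 * 6 = 0.1788
e^(0.1788) = 1.195782
FV = $10,350.00 * 1.195782 = $12,376.34

$12,376.34


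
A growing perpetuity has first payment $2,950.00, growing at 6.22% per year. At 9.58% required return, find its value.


Formula: PV = C / (r - g)
Spread: r - g = 0.0958 - 0.0622 = 0.0336
Substituting: PV = $2,950.00 / 0.0336
PV = $87,797.62

$87,797.62


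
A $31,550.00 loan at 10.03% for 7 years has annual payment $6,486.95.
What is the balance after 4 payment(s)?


Formula: Balance = PV*(1+r)^k - PMT*((1+r)^k - 1)/r
Growth: (1 + 0.1003)^4 = 1.465698
Accumulated factor: ((1+r)^k - 1)/r = 4.643049
Balance = $31,550.00 * 1.465698 - $6,486.95 * 4.643049
Balance = $16,123.54

$16,123.54


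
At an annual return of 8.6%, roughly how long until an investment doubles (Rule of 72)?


Formula: Years ≈ 72 / r
Substituting: Years ≈ 72 / 8.6
Years ≈ 8.4

8.4 years


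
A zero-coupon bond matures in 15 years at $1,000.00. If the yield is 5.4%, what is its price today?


Formula: Price = FV / (1 + r)^n
Substituting: Price = $1,000.00 / (1 + 0.054)^15
Discount factor: (1.054)^15 = 2.200945
Price = $1,000.00 / 2.200945 = $454.35

$454.35


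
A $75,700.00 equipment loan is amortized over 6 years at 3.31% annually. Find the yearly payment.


Formula: PMT = PV * r / (1 - (1+r)^(-n))
Denominator: 1 - (1 + 0.0331)^(-6) = 0.177481
Numerator: $75,700.00 * 0.0331 = 2505.67
PMT = 2505.67 / 0.177481 = $14,117.95

$14,117.95


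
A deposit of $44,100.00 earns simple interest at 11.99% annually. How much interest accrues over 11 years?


Formula: I = P * r * t
Substituting: I = $44,100.00 * 0.1199 * 11
Step: I = $44,100.00 * 1.3189
I = $58,163.49

$58,163.49


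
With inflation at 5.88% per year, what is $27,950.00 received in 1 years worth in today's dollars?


Formula: Real value = nominal / (1 + inflation)^years
Price level: (1 + 0.0588)^1 = 1.0588
Real value = $27,950.00 / 1.0588 = $26,397.81

$26,397.81


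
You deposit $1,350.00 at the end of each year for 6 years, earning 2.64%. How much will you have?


Formula: FV = PMT * ((1+r)^n - 1) / r
Growth factor: (1 + 0.0264)^6 = 1.16923
Numerator: 1.16923 - 1 = 0.16923
FV = $1,350.00 * 0.16923 / 0.0264 = $8,653.79

$8,653.79


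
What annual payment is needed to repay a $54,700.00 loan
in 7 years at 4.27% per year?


Formula: PMT = PV * r / (1 - (1+r)^(-n))
Denominator: 1 - (1 + 0.0427)^(-7) = 0.25375
Numerator: $54,700.00 * 0.0427 = 2335.69
PMT = 2335.69 / 0.25375 = $9,204.69

$9,204.69


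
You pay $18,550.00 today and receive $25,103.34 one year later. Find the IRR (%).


Formula: IRR = C1/C0 - 1
Substituting: IRR = $25,103.34 / $18,550.00 - 1
Ratio: 1.35328 - 1 = 0.35328
IRR = 35.328%

35.328%


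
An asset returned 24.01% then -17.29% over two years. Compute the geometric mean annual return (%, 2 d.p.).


Formula: Geometric mean = ((1+r1)*(1+r2))^(1/2) - 1
Product: (1 + 0.2401) * (1 + -0.1729) = 1.2401 * 0.8271 = 1.025687
Square root: 1.025687^0.5 = 1.012762
Geometric mean = 1.012762 - 1 = 0.012762
As percentage: 1.28%

1.28%


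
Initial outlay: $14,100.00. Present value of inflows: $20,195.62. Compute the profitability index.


Formula: PI = PV(cash flows) / initial investment
Substituting: PI = $20,195.62 / $14,100.00
PI = 1.4323

1.4323


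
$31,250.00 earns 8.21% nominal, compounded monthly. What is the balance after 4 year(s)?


Formula: FV = P * (1 + r/m)^(m*t)
Period rate: r/m = 0.0821 / 12 = 0.006842
Total periods: m*t = 12 * 4 = 48
Growth factor: (1 + 0.006842)^48 = 1.387192
FV = $31,250.00 * 1.387192 = $43,349.76

$43,349.76


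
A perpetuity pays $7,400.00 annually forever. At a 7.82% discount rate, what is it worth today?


Formula: PV = C / r
Substituting: PV = $7,400.00 / 0.0782
PV = $94,629.16

$94,629.16


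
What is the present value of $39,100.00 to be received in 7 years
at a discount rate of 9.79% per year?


Formula: PV = FV / (1 + r)^n
Substituting: PV = $39,100.00 / (1 + 0.0979)^7
Discount factor: (1.0979)^7 = 1.922824
PV = $39,100.00 / 1.922824 = $20,334.68

$20,334.68


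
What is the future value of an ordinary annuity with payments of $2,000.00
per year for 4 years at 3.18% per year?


Formula: FV = PMT * ((1+r)^n - 1) / r
Growth factor: (1 + 0.0318)^4 = 1.133397
Numerator: 1.133397 - 1 = 0.133397
FV = $2,000.00 * 0.133397 / 0.0318 = $8,389.75

$8,389.75


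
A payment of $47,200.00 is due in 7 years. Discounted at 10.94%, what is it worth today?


Formula: PV = FV / (1 + r)^n
Substituting: PV = $47,200.00 / (1 + 0.1094)^7
Discount factor: (1.1094)^7 = 2.068317
PV = $47,200.00 / 2.068317 = $22,820.48

$22,820.48


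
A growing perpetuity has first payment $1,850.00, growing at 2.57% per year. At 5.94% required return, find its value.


Formula: PV = C / (r - g)
Spread: r - g = 0.0594 - 0.0257 = 0.0337
Substituting: PV = $1,850.00 / 0.0337
PV = $54,896.14

$54,896.14


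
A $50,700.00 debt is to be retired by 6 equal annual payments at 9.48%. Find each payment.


Formula: PMT = PV * r / (1 - (1+r)^(-n))
Denominator: 1 - (1 + 0.0948)^(-6) = 0.419247
Numerator: $50,700.00 * 0.0948 = 4806.36
PMT = 4806.36 / 0.419247 = $11,464.26

$11,464.26


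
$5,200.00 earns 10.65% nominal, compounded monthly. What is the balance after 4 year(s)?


Formula: FV = P * (1 + r/m)^(m*t)
Period rate: r/m = 0.1065 / 12 = 0.008875
Total periods: m*t = 12 * 4 = 48
Growth factor: (1 + 0.008875)^48 = 1.528246
FV = $5,200.00 * 1.528246 = $7,946.88

$7,946.88


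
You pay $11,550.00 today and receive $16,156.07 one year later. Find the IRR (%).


Formula: IRR = C1/C0 - 1
Substituting: IRR = $16,156.07 / $11,550.00 - 1
Ratio: 1.398794 - 1 = 0.398794
IRR = 39.8794%

39.8794%


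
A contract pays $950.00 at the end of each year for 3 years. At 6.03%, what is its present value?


Formula: PV = PMT * (1 - (1+r)^(-n)) / r
Discount factor: (1 + 0.0603)^(-3) = 0.838907
Bracket: 1 - 0.838907 = 0.161093
PV = $950.00 * 0.161093 / 0.0603 = $2,537.95

$2,537.95


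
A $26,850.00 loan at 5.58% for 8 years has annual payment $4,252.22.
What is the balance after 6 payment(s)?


Formula: Balance = PV*(1+r)^k - PMT*((1+r)^k - 1)/r
Growth: (1 + 0.0558)^6 = 1.385128
Accumulated factor: ((1+r)^k - 1)/r = 6.901938
Balance = $26,850.00 * 1.385128 - $4,252.22 * 6.901938
Balance = $7,842.13

$7,842.13


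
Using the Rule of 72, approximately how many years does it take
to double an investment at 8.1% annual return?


Formula: Years ≈ 72 / r
Substituting: Years ≈ 72 / 8.1
Years ≈ 8.9

8.9 years


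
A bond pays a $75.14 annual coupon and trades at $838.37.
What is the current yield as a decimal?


Formula: Current yield = annual coupon / price
Substituting: CY = $75.14 / $838.37
CY = 0.089626

0.089626


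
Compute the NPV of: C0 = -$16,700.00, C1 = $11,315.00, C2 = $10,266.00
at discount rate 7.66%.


Formula: NPV = C0 + C1/(1+r) + C2/(1+r)^2
Discount C1: $11,315.00 / (1 + 0.0766) = $10,509.94
Discount C2: $10,266.00 / (1 + 0.0766)^2 = $8,857.12
NPV = -$16,700.00 + $10,509.94 + $8,857.12 = $2,667.06

$2,667.06


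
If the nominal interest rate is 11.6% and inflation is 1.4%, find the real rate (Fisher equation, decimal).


Formula: (1 + r_real) = (1 + r_nom) / (1 + inflation)
Substituting: (1 + r_real) = 1.116 / 1.014
(1 + r_real) = 1.100592
r_real = 1.100592 - 1 = 0.100592

0.100592


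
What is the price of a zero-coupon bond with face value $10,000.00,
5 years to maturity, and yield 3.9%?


Formula: Price = FV / (1 + r)^n
Substituting: Price = $10,000.00 / (1 + 0.039)^5
Discount factor: (1.039)^5 = 1.210815
Price = $10,000.00 / 1.210815 = $8,258.90

$8,258.90


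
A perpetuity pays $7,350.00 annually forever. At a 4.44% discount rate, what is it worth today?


Formula: PV = C / r
Substituting: PV = $7,350.00 / 0.0444
PV = $165,540.54

$165,540.54


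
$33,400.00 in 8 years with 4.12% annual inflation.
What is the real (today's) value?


Formula: Real value = nominal / (1 + inflation)^years
Price level: (1 + 0.0412)^8 = 1.381253
Real value = $33,400.00 / 1.381253 = $24,180.94

$24,180.94


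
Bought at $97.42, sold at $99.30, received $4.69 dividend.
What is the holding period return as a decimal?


Formula: HPR = (P1 - P0 + D) / P0
Gain: $99.30 - $97.42 + $4.69 = $6.57
HPR = $6.57 / $97.42 = 0.0674

0.0674


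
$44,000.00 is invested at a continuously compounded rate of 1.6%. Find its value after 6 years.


Formula: FV = P * e^(r*t)
Exponent: r*t = 0.016 * 6 = 0.096
e^(0.096) = 1.100759
FV = $44,000.00 * 1.100759 = $48,433.40

$48,433.40


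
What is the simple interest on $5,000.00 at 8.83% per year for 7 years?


Formula: I = P * r * t
Substituting: I = $5,000.00 * 0.0883 * 7
Step: I = $5,000.00 * 0.6181
I = $3,090.50

$3,090.50


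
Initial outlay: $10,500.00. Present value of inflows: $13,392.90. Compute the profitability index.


Formula: PI = PV(cash flows) / initial investment
Substituting: PI = $13,392.90 / $10,500.00
PI = 1.2755

1.2755


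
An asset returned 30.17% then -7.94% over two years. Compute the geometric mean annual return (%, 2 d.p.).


Formula: Geometric mean = ((1+r1)*(1+r2))^(1/2) - 1
Product: (1 + 0.3017) * (1 + -0.0794) = 1.3017 * 0.9206 = 1.198345
Square root: 1.198345^0.5 = 1.094689
Geometric mean = 1.094689 - 1 = 0.094689
As percentage: 9.47%

9.47%


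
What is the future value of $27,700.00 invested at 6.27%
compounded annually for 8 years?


Formula: FV = P * (1 + r)^n
Substituting: FV = $27,700.00 * (1 + 0.0627)^8
Growth factor: (1.0627)^8 = 1.626618
FV = $27,700.00 * 1.626618 = $45,057.31

$45,057.31


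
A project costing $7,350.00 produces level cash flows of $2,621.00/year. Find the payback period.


Formula: Payback = investment / annual cash flow
Substituting: Payback = $7,350.00 / $2,621.00
Payback = 2.8043 years

2.8043 years


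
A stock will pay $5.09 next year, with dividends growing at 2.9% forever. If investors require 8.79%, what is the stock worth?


Formula: P = D1 / (r - g)
Spread: r - g = 0.0879 - 0.029 = 0.0589
Substituting: P = $5.09 / 0.0589
P = $86.42

$86.42


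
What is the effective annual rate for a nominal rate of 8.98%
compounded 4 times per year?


Formula: EAR = (1 + r/m)^m - 1
Period rate: r/m = 0.0898 / 4 = 0.02245
Compounding: (1 + 0.02245)^4 = 1.09287
EAR = 1.09287 - 1 = 0.09287

0.09287


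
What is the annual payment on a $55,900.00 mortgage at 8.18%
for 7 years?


Formula: PMT = PV * r / (1 - (1+r)^(-n))
Denominator: 1 - (1 + 0.0818)^(-7) = 0.423272
Numerator: $55,900.00 * 0.0818 = 4572.62
PMT = 4572.62 / 0.423272 = $10,803.03

$10,803.03


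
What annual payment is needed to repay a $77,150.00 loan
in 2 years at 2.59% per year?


Formula: PMT = PV * r / (1 - (1+r)^(-n))
Denominator: 1 - (1 + 0.0259)^(-2) = 0.049855
Numerator: $77,150.00 * 0.0259 = 1998.185
PMT = 1998.185 / 0.049855 = $40,080.03

$40,080.03


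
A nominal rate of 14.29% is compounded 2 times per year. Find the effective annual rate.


Formula: EAR = (1 + r/m)^m - 1
Period rate: r/m = 0.1429 / 2 = 0.07145
Compounding: (1 + 0.07145)^2 = 1.148005
EAR = 1.148005 - 1 = 0.148005

0.148005


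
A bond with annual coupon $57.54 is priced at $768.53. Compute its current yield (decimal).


Formula: Current yield = annual coupon / price
Substituting: CY = $57.54 / $768.53
CY = 0.07487

0.07487


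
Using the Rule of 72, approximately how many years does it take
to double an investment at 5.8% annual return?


Formula: Years ≈ 72 / r
Substituting: Years ≈ 72 / 5.8
Years ≈ 12.4

12.4 years


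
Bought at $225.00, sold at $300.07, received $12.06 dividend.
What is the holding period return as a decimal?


Formula: HPR = (P1 - P0 + D) / P0
Gain: $300.07 - $225.00 + $12.06 = $87.13
HPR = $87.13 / $225.00 = 0.3872

0.3872


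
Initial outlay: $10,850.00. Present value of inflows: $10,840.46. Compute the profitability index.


Formula: PI = PV(cash flows) / initial investment
Substituting: PI = $10,840.46 / $10,850.00
PI = 0.9991

0.9991


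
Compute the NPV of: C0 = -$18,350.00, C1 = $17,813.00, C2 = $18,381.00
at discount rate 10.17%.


Formula: NPV = C0 + C1/(1+r) + C2/(1+r)^2
Discount C1: $17,813.00 / (1 + 0.1017) = $16,168.65
Discount C2: $18,381.00 / (1 + 0.1017)^2 = $15,144.06
NPV = -$18,350.00 + $16,168.65 + $15,144.06 = $12,962.71

$12,962.71


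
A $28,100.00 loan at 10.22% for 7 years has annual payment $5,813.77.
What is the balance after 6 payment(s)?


Formula: Balance = PV*(1+r)^k - PMT*((1+r)^k - 1)/r
Growth: (1 + 0.1022)^6 = 1.792926
Accumulated factor: ((1+r)^k - 1)/r = 7.758574
Balance = $28,100.00 * 1.792926 - $5,813.77 * 7.758574
Balance = $5,274.66

$5,274.66


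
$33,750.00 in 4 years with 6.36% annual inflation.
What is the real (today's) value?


Formula: Real value = nominal / (1 + inflation)^years
Price level: (1 + 0.0636)^4 = 1.279715
Real value = $33,750.00 / 1.279715 = $26,373.06

$26,373.06


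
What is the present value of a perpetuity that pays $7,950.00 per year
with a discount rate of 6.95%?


Formula: PV = C / r
Substituting: PV = $7,950.00 / 0.0695
PV = $114,388.49

$114,388.49


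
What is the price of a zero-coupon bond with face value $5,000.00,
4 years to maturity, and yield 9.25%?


Formula: Price = FV / (1 + r)^n
Substituting: Price = $5,000.00 / (1 + 0.0925)^4
Discount factor: (1.0925)^4 = 1.424577
Price = $5,000.00 / 1.424577 = $3,509.81

$3,509.81


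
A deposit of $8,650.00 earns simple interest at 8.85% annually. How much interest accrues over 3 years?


Formula: I = P * r * t
Substituting: I = $8,650.00 * 0.0885 * 3
Step: I = $8,650.00 * 0.2655
I = $2,296.58

$2,296.58


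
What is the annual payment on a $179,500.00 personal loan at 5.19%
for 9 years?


Formula: PMT = PV * r / (1 - (1+r)^(-n))
Denominator: 1 - (1 + 0.0519)^(-9) = 0.365795
Numerator: $179,500.00 * 0.0519 = 9316.05
PMT = 9316.05 / 0.365795 = $25,467.98

$25,467.98


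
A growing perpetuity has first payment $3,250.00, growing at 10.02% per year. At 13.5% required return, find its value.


Formula: PV = C / (r - g)
Spread: r - g = 0.135 - 0.1002 = 0.0348
Substituting: PV = $3,250.00 / 0.0348
PV = $93,390.80

$93,390.80


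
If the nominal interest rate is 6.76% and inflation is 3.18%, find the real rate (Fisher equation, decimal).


Formula: (1 + r_real) = (1 + r_nom) / (1 + inflation)
Substituting: (1 + r_real) = 1.0676 / 1.0318
(1 + r_real) = 1.034697
r_real = 1.034697 - 1 = 0.034697

0.034697


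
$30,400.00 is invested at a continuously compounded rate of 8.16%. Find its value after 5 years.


Formula: FV = P * e^(r*t)
Exponent: r*t = 0.0816 * 5 = 0.408
e^(0.408) = 1.503807
FV = $30,400.00 * 1.503807 = $45,715.74

$45,715.74


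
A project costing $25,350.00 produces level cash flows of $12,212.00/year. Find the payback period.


Formula: Payback = investment / annual cash flow
Substituting: Payback = $25,350.00 / $12,212.00
Payback = 2.0758 years

2.0758 years


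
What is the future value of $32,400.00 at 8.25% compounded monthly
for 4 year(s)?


Formula: FV = P * (1 + r/m)^(m*t)
Period rate: r/m = 0.0825 / 12 = 0.006875
Total periods: m*t = 12 * 4 = 48
Growth factor: (1 + 0.006875)^48 = 1.389398
FV = $32,400.00 * 1.389398 = $45,016.51

$45,016.51


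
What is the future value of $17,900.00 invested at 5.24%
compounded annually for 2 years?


Formula: FV = P * (1 + r)^n
Substituting: FV = $17,900.00 * (1 + 0.0524)^2
Growth factor: (1.0524)^2 = 1.107546
FV = $17,900.00 * 1.107546 = $19,825.07

$19,825.07


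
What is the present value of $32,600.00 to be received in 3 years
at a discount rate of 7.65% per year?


Formula: PV = FV / (1 + r)^n
Substituting: PV = $32,600.00 / (1 + 0.0765)^3
Discount factor: (1.0765)^3 = 1.247504
PV = $32,600.00 / 1.247504 = $26,132.17

$26,132.17


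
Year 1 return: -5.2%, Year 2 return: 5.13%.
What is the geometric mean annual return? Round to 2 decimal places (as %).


Formula: Geometric mean = ((1+r1)*(1+r2))^(1/2) - 1
Product: (1 + -0.052) * (1 + 0.0513) = 0.948 * 1.0513 = 0.996632
Square root: 0.996632^0.5 = 0.998315
Geometric mean = 0.998315 - 1 = -0.001685
As percentage: -0.17%

-0.17%


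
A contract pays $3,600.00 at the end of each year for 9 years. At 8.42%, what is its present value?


Formula: PV = PMT * (1 - (1+r)^(-n)) / r
Discount factor: (1 + 0.0842)^(-9) = 0.483076
Bracket: 1 - 0.483076 = 0.516924
PV = $3,600.00 * 0.516924 / 0.0842 = $22,101.27

$22,101.27


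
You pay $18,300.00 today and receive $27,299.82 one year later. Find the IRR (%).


Formula: IRR = C1/C0 - 1
Substituting: IRR = $27,299.82 / $18,300.00 - 1
Ratio: 1.491793 - 1 = 0.491793
IRR = 49.1793%

49.1793%


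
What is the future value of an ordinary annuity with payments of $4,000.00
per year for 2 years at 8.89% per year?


Formula: FV = PMT * ((1+r)^n - 1) / r
Growth factor: (1 + 0.0889)^2 = 1.185703
Numerator: 1.185703 - 1 = 0.185703
FV = $4,000.00 * 0.185703 / 0.0889 = $8,355.60

$8,355.60


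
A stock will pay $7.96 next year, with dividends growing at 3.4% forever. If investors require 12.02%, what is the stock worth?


Formula: P = D1 / (r - g)
Spread: r - g = 0.1202 - 0.034 = 0.0862
Substituting: P = $7.96 / 0.0862
P = $92.34

$92.34


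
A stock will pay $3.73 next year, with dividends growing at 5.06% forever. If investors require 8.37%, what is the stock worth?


Formula: P = D1 / (r - g)
Spread: r - g = 0.0837 - 0.0506 = 0.0331
Substituting: P = $3.73 / 0.0331
P = $112.69

$112.69


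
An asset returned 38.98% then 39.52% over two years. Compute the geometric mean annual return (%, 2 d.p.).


Formula: Geometric mean = ((1+r1)*(1+r2))^(1/2) - 1
Product: (1 + 0.3898) * (1 + 0.3952) = 1.3898 * 1.3952 = 1.939049
Square root: 1.939049^0.5 = 1.392497
Geometric mean = 1.392497 - 1 = 0.392497
As percentage: 39.25%

39.25%


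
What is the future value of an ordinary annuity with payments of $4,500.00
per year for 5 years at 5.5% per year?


Formula: FV = PMT * ((1+r)^n - 1) / r
Growth factor: (1 + 0.055)^5 = 1.30696
Numerator: 1.30696 - 1 = 0.30696
FV = $4,500.00 * 0.30696 / 0.055 = $25,114.91

$25,114.91


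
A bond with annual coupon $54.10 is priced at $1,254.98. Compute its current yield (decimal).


Formula: Current yield = annual coupon / price
Substituting: CY = $54.10 / $1,254.98
CY = 0.043108

0.043108


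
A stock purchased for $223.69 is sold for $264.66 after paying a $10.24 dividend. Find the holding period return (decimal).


Formula: HPR = (P1 - P0 + D) / P0
Gain: $264.66 - $223.69 + $10.24 = $51.21
HPR = $51.21 / $223.69 = 0.2289

0.2289


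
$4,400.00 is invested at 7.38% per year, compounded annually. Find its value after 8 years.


Formula: FV = P * (1 + r)^n
Substituting: FV = $4,400.00 * (1 + 0.0738)^8
Growth factor: (1.0738)^8 = 1.767613
FV = $4,400.00 * 1.767613 = $7,777.50

$7,777.50


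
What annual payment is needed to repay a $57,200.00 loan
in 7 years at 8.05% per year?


Formula: PMT = PV * r / (1 - (1+r)^(-n))
Denominator: 1 - (1 + 0.0805)^(-7) = 0.418397
Numerator: $57,200.00 * 0.0805 = 4604.6
PMT = 4604.6 / 0.418397 = $11,005.34

$11,005.34


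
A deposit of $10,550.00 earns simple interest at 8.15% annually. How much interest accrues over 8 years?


Formula: I = P * r * t
Substituting: I = $10,550.00 * 0.0815 * 8
Step: I = $10,550.00 * 0.652
I = $6,878.60

$6,878.60


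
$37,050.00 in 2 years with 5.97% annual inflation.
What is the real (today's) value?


Formula: Real value = nominal / (1 + inflation)^years
Price level: (1 + 0.0597)^2 = 1.122964
Real value = $37,050.00 / 1.122964 = $32,993.04

$32,993.04


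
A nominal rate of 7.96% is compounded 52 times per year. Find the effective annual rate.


Formula: EAR = (1 + r/m)^m - 1
Period rate: r/m = 0.0796 / 52 = 0.001531
Compounding: (1 + 0.001531)^52 = 1.082788
EAR = 1.082788 - 1 = 0.082788

0.082788


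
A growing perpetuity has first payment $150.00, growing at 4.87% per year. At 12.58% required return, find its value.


Formula: PV = C / (r - g)
Spread: r - g = 0.1258 - 0.0487 = 0.0771
Substituting: PV = $150.00 / 0.0771
PV = $1,945.53

$1,945.53


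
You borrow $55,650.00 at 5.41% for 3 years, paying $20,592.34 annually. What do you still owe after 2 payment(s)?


Formula: Balance = PV*(1+r)^k - PMT*((1+r)^k - 1)/r
Growth: (1 + 0.0541)^2 = 1.111127
Accumulated factor: ((1+r)^k - 1)/r = 2.0541
Balance = $55,650.00 * 1.111127 - $20,592.34 * 2.0541
Balance = $19,535.48

$19,535.48


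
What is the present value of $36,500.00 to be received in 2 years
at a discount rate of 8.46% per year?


Formula: PV = FV / (1 + r)^n
Substituting: PV = $36,500.00 / (1 + 0.0846)^2
Discount factor: (1.0846)^2 = 1.176357
PV = $36,500.00 / 1.176357 = $31,027.99

$31,027.99


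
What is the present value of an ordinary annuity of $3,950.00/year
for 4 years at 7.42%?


Formula: PV = PMT * (1 - (1+r)^(-n)) / r
Discount factor: (1 + 0.0742)^(-4) = 0.751034
Bracket: 1 - 0.751034 = 0.248966
PV = $3,950.00 * 0.248966 / 0.0742 = $13,253.60

$13,253.60


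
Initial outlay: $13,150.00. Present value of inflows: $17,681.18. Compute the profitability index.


Formula: PI = PV(cash flows) / initial investment
Substituting: PI = $17,681.18 / $13,150.00
PI = 1.3446

1.3446


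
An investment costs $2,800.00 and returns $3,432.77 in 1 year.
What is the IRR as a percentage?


Formula: IRR = C1/C0 - 1
Substituting: IRR = $3,432.77 / $2,800.00 - 1
Ratio: 1.225989 - 1 = 0.225989
IRR = 22.5989%

22.5989%


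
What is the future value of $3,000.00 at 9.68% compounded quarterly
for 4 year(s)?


Formula: FV = P * (1 + r/m)^(m*t)
Period rate: r/m = 0.0968 / 4 = 0.0242
Total periods: m*t = 4 * 4 = 16
Growth factor: (1 + 0.0242)^16 = 1.466076
FV = $3,000.00 * 1.466076 = $4,398.23

$4,398.23


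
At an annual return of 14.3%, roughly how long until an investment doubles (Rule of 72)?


Formula: Years ≈ 72 / r
Substituting: Years ≈ 72 / 14.3
Years ≈ 5.0

5.0 years


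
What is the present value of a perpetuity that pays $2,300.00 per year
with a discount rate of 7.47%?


Formula: PV = C / r
Substituting: PV = $2,300.00 / 0.0747
PV = $30,789.83

$30,789.83


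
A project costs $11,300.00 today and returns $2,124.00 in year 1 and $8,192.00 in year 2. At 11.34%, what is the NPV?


Formula: NPV = C0 + C1/(1+r) + C2/(1+r)^2
Discount C1: $2,124.00 / (1 + 0.1134) = $1,907.67
Discount C2: $8,192.00 / (1 + 0.1134)^2 = $6,608.27
NPV = -$11,300.00 + $1,907.67 + $6,608.27 = -$2,784.06

-$2,784.06


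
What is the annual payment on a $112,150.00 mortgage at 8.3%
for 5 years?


Formula: PMT = PV * r / (1 - (1+r)^(-n))
Denominator: 1 - (1 + 0.083)^(-5) = 0.328791
Numerator: $112,150.00 * 0.083 = 9308.45
PMT = 9308.45 / 0.328791 = $28,311.14

$28,311.14


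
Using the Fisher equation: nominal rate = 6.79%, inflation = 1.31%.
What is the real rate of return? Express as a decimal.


Formula: (1 + r_real) = (1 + r_nom) / (1 + inflation)
Substituting: (1 + r_real) = 1.0679 / 1.0131
(1 + r_real) = 1.054091
r_real = 1.054091 - 1 = 0.054091

0.054091


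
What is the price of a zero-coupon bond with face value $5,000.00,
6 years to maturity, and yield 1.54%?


Formula: Price = FV / (1 + r)^n
Substituting: Price = $5,000.00 / (1 + 0.0154)^6
Discount factor: (1.0154)^6 = 1.096031
Price = $5,000.00 / 1.096031 = $4,561.91

$4,561.91


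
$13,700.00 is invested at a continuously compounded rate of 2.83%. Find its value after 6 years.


Formula: FV = P * e^(r*t)
Exponent: r*t = 0.0283 * 6 = 0.1698
e^(0.1698) = 1.185068
FV = $13,700.00 * 1.185068 = $16,235.43

$16,235.43


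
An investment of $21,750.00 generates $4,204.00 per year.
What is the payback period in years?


Formula: Payback = investment / annual cash flow
Substituting: Payback = $21,750.00 / $4,204.00
Payback = 5.1736 years

5.1736 years


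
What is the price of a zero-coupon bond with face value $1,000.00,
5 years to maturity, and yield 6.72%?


Formula: Price = FV / (1 + r)^n
Substituting: Price = $1,000.00 / (1 + 0.0672)^5
Discount factor: (1.0672)^5 = 1.384296
Price = $1,000.00 / 1.384296 = $722.39

$722.39
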